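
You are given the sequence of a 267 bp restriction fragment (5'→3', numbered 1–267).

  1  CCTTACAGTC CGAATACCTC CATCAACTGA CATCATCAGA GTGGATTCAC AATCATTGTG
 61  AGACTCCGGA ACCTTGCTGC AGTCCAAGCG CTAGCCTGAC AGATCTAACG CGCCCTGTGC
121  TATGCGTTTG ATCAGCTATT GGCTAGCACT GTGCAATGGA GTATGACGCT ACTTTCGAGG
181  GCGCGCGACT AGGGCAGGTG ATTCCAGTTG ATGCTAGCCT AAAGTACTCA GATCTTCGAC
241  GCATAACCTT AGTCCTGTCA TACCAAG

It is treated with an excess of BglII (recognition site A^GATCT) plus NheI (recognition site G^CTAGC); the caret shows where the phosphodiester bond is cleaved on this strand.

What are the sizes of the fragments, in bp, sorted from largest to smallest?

90, 71, 41, 37, 17, 11 bp

BglII sites (AGATCT) start at positions 101, 230.
BglII cuts after the first base of each site, so after positions 101, 230.
NheI sites (GCTAGC) start at positions 90, 142, 213.
NheI cuts after the first base of each site, so after positions 90, 142, 213.
Combined cut positions: 90, 101, 142, 213, 230.
Linear molecule, 5 cuts → 6 fragments:
  1–90 → 90 bp
  91–101 → 11 bp
  102–142 → 41 bp
  143–213 → 71 bp
  214–230 → 17 bp
  231–267 → 37 bp
Sorted largest to smallest: 90, 71, 41, 37, 17, 11 bp.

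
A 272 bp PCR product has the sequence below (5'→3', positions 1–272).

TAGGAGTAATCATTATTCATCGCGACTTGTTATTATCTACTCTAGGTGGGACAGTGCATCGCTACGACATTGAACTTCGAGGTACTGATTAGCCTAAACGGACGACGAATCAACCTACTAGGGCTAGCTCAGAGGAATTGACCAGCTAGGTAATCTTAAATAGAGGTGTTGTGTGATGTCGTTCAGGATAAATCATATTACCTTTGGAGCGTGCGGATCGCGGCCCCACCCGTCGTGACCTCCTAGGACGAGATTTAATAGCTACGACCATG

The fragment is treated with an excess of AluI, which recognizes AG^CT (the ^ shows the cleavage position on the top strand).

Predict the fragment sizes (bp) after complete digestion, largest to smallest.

127, 116, 18, 11 bp

AluI sites (AGCT) start at positions 126, 144, 260.
AluI cuts after base 2 of each site, so after positions 127, 145, 261.
Linear molecule, 3 cuts → 4 fragments:
  1–127 → 127 bp
  128–145 → 18 bp
  146–261 → 116 bp
  262–272 → 11 bp
Sorted largest to smallest: 127, 116, 18, 11 bp.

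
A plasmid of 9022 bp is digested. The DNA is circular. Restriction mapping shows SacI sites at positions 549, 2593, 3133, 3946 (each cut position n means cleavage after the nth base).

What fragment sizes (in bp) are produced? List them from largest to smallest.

Circular molecule, 4 cuts → 4 fragments:
  2593 − 549 = 2044 bp
  3133 − 2593 = 540 bp
  3946 − 3133 = 813 bp
  wrap: 9022 − 3946 + 549 = 5625 bp
Sorted largest to smallest: 5625, 2044, 813, 540 bp.

5625, 2044, 813, 540 bp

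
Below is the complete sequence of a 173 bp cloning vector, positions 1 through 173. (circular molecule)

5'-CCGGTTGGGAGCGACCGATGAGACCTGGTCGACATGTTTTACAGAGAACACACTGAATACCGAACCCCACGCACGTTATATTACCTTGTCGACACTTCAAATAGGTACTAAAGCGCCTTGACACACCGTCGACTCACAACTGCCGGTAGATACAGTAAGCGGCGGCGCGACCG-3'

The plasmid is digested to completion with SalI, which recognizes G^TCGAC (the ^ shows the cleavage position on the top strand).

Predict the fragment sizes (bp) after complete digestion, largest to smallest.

SalI sites (GTCGAC) start at positions 28, 88, 128.
SalI cuts after the first base of each site, so after positions 28, 88, 128.
Circular molecule, 3 cuts → 3 fragments:
  29–88 → 60 bp
  89–128 → 40 bp
  129–173 then 1–28 → 45 + 28 = 73 bp
Sorted largest to smallest: 73, 60, 40 bp.

73, 60, 40 bp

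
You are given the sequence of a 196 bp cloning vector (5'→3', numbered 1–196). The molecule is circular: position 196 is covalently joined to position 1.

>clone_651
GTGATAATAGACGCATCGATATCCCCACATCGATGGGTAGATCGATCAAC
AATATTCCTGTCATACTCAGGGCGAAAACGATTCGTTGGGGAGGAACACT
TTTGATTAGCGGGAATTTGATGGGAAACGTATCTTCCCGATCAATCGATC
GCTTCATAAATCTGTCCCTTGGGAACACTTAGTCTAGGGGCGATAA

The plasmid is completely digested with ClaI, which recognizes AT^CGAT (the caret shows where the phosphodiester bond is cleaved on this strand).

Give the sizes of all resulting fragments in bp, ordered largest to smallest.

103, 67, 14, 12 bp

ClaI sites (ATCGAT) start at positions 15, 29, 41, 144.
ClaI cuts after base 2 of each site, so after positions 16, 30, 42, 145.
Circular molecule, 4 cuts → 4 fragments:
  17–30 → 14 bp
  31–42 → 12 bp
  43–145 → 103 bp
  146–196 then 1–16 → 51 + 16 = 67 bp
Sorted largest to smallest: 103, 67, 14, 12 bp.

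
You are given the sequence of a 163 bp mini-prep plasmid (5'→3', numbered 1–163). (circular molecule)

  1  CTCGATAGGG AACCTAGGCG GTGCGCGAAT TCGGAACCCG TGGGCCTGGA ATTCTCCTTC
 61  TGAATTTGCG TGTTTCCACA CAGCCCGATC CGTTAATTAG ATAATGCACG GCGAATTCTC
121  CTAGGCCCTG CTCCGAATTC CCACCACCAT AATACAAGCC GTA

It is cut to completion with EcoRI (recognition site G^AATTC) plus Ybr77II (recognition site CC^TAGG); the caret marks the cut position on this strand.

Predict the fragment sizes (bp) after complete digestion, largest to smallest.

EcoRI sites (GAATTC) start at positions 27, 49, 113, 135.
EcoRI cuts after the first base of each site, so after positions 27, 49, 113, 135.
Ybr77II sites (CCTAGG) start at positions 13, 120.
Ybr77II cuts after base 2 of each site, so after positions 14, 121.
Combined cut positions: 14, 27, 49, 113, 121, 135.
Circular molecule, 6 cuts → 6 fragments:
  15–27 → 13 bp
  28–49 → 22 bp
  50–113 → 64 bp
  114–121 → 8 bp
  122–135 → 14 bp
  136–163 then 1–14 → 28 + 14 = 42 bp
Sorted largest to smallest: 64, 42, 22, 14, 13, 8 bp.

64, 42, 22, 14, 13, 8 bp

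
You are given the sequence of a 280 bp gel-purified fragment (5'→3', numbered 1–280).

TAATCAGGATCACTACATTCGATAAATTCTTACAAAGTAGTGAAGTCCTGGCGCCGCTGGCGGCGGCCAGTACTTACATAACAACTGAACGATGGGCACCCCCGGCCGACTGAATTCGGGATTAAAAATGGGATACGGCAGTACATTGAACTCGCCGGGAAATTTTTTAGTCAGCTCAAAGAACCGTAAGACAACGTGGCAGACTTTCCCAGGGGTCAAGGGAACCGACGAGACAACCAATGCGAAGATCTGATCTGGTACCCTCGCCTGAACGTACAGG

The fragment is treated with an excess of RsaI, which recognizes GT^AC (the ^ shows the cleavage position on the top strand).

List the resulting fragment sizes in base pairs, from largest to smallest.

RsaI sites (GTAC) start at positions 70, 141, 258, 274.
RsaI cuts after base 2 of each site, so after positions 71, 142, 259, 275.
Linear molecule, 4 cuts → 5 fragments:
  1–71 → 71 bp
  72–142 → 71 bp
  143–259 → 117 bp
  260–275 → 16 bp
  276–280 → 5 bp
Sorted largest to smallest: 117, 71, 71, 16, 5 bp.

117, 71, 71, 16, 5 bp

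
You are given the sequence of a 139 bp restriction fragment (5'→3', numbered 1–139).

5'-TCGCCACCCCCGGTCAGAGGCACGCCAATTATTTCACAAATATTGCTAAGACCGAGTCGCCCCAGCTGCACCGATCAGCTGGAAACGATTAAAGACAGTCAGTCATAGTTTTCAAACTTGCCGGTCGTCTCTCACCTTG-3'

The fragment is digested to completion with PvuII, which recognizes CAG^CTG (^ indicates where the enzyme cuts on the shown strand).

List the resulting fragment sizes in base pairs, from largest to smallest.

65, 61, 13 bp

PvuII sites (CAGCTG) start at positions 63, 76.
PvuII cuts after base 3 of each site, so after positions 65, 78.
Linear molecule, 2 cuts → 3 fragments:
  1–65 → 65 bp
  66–78 → 13 bp
  79–139 → 61 bp
Sorted largest to smallest: 65, 61, 13 bp.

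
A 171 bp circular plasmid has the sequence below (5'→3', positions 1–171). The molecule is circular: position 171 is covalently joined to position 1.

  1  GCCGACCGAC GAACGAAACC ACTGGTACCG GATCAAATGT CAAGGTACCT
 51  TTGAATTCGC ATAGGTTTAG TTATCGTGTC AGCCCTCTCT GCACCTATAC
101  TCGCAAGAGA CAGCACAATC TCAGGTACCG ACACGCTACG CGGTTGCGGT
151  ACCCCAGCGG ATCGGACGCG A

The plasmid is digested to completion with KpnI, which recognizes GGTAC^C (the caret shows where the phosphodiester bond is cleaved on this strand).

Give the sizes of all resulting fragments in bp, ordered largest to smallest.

KpnI sites (GGTACC) start at positions 24, 44, 124, 148.
KpnI cuts after base 5 of each site (before the last base), so after positions 28, 48, 128, 152.
Circular molecule, 4 cuts → 4 fragments:
  29–48 → 20 bp
  49–128 → 80 bp
  129–152 → 24 bp
  153–171 then 1–28 → 19 + 28 = 47 bp
Sorted largest to smallest: 80, 47, 24, 20 bp.

80, 47, 24, 20 bp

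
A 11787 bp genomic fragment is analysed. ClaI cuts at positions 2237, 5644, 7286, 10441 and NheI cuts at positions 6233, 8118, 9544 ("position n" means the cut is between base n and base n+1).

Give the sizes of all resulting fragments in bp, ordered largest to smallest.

Combined cut positions (sorted): 2237, 5644, 6233, 7286, 8118, 9544, 10441.
Linear molecule, 7 cuts → 8 fragments:
  2237 − 0 = 2237 bp
  5644 − 2237 = 3407 bp
  6233 − 5644 = 589 bp
  7286 − 6233 = 1053 bp
  8118 − 7286 = 832 bp
  9544 − 8118 = 1426 bp
  10441 − 9544 = 897 bp
  11787 − 10441 = 1346 bp
Sorted largest to smallest: 3407, 2237, 1426, 1346, 1053, 897, 832, 589 bp.

3407, 2237, 1426, 1346, 1053, 897, 832, 589 bp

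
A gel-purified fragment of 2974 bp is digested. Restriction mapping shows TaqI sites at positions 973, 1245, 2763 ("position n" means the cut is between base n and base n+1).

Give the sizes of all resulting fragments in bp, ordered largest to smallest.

Linear molecule, 3 cuts → 4 fragments:
  973 − 0 = 973 bp
  1245 − 973 = 272 bp
  2763 − 1245 = 1518 bp
  2974 − 2763 = 211 bp
Sorted largest to smallest: 1518, 973, 272, 211 bp.

1518, 973, 272, 211 bp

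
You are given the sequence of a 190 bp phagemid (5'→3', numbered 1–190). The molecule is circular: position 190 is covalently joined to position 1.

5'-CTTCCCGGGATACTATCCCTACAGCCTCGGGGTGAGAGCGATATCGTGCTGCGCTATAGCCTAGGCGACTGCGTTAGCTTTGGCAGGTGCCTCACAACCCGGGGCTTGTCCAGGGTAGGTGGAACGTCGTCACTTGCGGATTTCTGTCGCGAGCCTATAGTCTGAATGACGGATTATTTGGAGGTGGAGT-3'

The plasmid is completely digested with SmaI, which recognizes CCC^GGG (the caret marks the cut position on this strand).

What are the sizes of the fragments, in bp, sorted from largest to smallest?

96, 94 bp

SmaI sites (CCCGGG) start at positions 4, 98.
SmaI cuts after base 3 of each site, so after positions 6, 100.
Circular molecule, 2 cuts → 2 fragments:
  7–100 → 94 bp
  101–190 then 1–6 → 90 + 6 = 96 bp
Sorted largest to smallest: 96, 94 bp.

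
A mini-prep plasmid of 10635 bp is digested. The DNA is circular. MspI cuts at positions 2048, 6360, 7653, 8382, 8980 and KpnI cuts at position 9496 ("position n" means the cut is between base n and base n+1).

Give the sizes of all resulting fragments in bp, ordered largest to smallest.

4312, 3187, 1293, 729, 598, 516 bp

Combined cut positions (sorted): 2048, 6360, 7653, 8382, 8980, 9496.
Circular molecule, 6 cuts → 6 fragments:
  6360 − 2048 = 4312 bp
  7653 − 6360 = 1293 bp
  8382 − 7653 = 729 bp
  8980 − 8382 = 598 bp
  9496 − 8980 = 516 bp
  wrap: 10635 − 9496 + 2048 = 3187 bp
Sorted largest to smallest: 4312, 3187, 1293, 729, 598, 516 bp.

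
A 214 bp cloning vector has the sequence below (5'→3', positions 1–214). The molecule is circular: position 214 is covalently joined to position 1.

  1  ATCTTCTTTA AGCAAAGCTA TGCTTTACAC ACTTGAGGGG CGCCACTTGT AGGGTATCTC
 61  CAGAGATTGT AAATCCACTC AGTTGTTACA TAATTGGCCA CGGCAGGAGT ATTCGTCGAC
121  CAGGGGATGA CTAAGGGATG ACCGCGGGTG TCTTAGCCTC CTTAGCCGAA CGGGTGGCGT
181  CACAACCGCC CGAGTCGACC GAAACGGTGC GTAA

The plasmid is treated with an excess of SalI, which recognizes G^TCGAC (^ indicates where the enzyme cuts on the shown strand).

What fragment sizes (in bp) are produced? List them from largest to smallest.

135, 79 bp

SalI sites (GTCGAC) start at positions 115, 194.
SalI cuts after the first base of each site, so after positions 115, 194.
Circular molecule, 2 cuts → 2 fragments:
  116–194 → 79 bp
  195–214 then 1–115 → 20 + 115 = 135 bp
Sorted largest to smallest: 135, 79 bp.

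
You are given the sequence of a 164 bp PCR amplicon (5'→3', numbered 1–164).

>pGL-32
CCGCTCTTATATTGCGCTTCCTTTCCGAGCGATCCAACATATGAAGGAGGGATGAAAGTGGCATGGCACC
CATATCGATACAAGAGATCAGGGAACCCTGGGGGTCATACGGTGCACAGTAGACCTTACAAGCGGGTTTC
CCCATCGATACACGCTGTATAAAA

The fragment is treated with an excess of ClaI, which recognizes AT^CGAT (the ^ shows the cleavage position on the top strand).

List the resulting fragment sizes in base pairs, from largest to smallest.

ClaI sites (ATCGAT) start at positions 74, 144.
ClaI cuts after base 2 of each site, so after positions 75, 145.
Linear molecule, 2 cuts → 3 fragments:
  1–75 → 75 bp
  76–145 → 70 bp
  146–164 → 19 bp
Sorted largest to smallest: 75, 70, 19 bp.

75, 70, 19 bp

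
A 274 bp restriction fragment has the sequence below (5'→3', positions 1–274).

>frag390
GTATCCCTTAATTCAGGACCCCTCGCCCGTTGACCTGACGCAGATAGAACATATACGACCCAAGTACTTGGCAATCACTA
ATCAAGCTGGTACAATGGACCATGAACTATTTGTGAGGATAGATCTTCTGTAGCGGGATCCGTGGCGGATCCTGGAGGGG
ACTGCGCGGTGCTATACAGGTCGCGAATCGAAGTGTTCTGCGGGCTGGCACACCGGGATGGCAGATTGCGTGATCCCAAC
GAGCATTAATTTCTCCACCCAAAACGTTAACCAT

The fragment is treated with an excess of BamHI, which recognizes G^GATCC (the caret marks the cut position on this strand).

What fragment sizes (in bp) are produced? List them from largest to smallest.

BamHI sites (GGATCC) start at positions 136, 147.
BamHI cuts after the first base of each site, so after positions 136, 147.
Linear molecule, 2 cuts → 3 fragments:
  1–136 → 136 bp
  137–147 → 11 bp
  148–274 → 127 bp
Sorted largest to smallest: 136, 127, 11 bp.

136, 127, 11 bp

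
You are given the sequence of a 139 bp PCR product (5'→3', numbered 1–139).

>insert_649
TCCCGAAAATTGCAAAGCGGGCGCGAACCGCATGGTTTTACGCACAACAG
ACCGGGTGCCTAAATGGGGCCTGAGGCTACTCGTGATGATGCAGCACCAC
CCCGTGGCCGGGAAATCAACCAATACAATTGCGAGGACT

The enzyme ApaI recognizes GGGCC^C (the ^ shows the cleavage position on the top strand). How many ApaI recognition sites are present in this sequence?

0

No occurrence of GGGCCC is present in the sequence.
ApaI does not cut: 0 sites.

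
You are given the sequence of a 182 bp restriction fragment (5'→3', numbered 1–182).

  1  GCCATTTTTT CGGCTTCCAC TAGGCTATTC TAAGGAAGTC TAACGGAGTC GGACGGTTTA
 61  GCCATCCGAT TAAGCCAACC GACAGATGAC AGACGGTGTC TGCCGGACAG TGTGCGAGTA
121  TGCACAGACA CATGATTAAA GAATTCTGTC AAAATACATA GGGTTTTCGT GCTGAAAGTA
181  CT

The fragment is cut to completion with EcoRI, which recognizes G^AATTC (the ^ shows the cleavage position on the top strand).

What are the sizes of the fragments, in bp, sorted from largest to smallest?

The EcoRI site (GAATTC) starts at position 141.
EcoRI cuts after the first base of each site, so after position 141.
Linear molecule, 1 cut → 2 fragments:
  1–141 → 141 bp
  142–182 → 41 bp
Sorted largest to smallest: 141, 41 bp.

141, 41 bp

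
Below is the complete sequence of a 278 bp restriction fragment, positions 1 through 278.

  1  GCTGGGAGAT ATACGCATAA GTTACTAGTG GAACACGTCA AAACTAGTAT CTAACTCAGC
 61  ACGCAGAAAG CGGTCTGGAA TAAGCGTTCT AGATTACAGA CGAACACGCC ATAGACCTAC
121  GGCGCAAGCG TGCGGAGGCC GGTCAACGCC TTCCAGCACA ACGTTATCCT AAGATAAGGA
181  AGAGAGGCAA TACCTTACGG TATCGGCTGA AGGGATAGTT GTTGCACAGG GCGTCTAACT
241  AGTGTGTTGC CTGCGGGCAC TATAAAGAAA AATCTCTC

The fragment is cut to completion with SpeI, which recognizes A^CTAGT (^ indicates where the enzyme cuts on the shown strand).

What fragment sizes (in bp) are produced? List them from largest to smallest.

SpeI sites (ACTAGT) start at positions 24, 43, 238.
SpeI cuts after the first base of each site, so after positions 24, 43, 238.
Linear molecule, 3 cuts → 4 fragments:
  1–24 → 24 bp
  25–43 → 19 bp
  44–238 → 195 bp
  239–278 → 40 bp
Sorted largest to smallest: 195, 40, 24, 19 bp.

195, 40, 24, 19 bp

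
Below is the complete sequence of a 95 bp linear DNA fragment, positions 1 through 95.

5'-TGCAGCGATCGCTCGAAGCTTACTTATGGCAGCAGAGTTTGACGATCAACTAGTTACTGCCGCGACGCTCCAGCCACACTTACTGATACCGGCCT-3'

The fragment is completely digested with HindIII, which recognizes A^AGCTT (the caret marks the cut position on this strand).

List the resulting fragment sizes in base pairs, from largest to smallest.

The HindIII site (AAGCTT) starts at position 16.
HindIII cuts after the first base of each site, so after position 16.
Linear molecule, 1 cut → 2 fragments:
  1–16 → 16 bp
  17–95 → 79 bp
Sorted largest to smallest: 79, 16 bp.

79, 16 bp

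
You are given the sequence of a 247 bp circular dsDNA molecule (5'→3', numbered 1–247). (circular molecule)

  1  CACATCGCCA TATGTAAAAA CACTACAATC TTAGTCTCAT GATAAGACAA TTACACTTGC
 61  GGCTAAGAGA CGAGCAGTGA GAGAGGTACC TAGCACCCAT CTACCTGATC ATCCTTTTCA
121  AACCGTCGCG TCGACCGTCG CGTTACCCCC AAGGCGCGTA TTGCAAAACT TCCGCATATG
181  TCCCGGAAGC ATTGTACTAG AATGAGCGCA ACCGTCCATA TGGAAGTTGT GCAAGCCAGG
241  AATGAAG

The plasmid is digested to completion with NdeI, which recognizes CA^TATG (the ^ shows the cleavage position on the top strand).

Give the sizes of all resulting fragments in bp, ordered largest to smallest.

166, 42, 39 bp

NdeI sites (CATATG) start at positions 9, 175, 217.
NdeI cuts after base 2 of each site, so after positions 10, 176, 218.
Circular molecule, 3 cuts → 3 fragments:
  11–176 → 166 bp
  177–218 → 42 bp
  219–247 then 1–10 → 29 + 10 = 39 bp
Sorted largest to smallest: 166, 42, 39 bp.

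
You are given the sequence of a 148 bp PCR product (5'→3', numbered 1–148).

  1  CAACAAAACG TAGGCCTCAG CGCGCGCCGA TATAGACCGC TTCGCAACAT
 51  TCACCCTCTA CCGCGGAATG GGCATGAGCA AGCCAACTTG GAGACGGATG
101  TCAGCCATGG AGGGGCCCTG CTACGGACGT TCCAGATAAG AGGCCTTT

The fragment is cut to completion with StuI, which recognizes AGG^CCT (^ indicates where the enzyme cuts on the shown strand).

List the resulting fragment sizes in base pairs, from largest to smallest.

StuI sites (AGGCCT) start at positions 12, 141.
StuI cuts after base 3 of each site, so after positions 14, 143.
Linear molecule, 2 cuts → 3 fragments:
  1–14 → 14 bp
  15–143 → 129 bp
  144–148 → 5 bp
Sorted largest to smallest: 129, 14, 5 bp.

129, 14, 5 bp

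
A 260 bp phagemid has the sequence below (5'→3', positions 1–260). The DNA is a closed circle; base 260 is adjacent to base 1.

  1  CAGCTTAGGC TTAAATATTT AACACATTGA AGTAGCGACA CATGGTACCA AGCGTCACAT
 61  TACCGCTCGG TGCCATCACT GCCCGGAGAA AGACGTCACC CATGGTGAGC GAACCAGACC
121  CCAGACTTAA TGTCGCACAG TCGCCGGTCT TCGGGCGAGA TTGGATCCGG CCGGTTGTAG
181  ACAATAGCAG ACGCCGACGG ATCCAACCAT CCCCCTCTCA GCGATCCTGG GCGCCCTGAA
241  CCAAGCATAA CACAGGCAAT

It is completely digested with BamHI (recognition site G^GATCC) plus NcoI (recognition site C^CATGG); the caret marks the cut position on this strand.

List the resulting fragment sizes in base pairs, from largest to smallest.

161, 63, 36 bp

BamHI sites (GGATCC) start at positions 163, 199.
BamHI cuts after the first base of each site, so after positions 163, 199.
The NcoI site (CCATGG) starts at position 100.
NcoI cuts after the first base of each site, so after position 100.
Combined cut positions: 100, 163, 199.
Circular molecule, 3 cuts → 3 fragments:
  101–163 → 63 bp
  164–199 → 36 bp
  200–260 then 1–100 → 61 + 100 = 161 bp
Sorted largest to smallest: 161, 63, 36 bp.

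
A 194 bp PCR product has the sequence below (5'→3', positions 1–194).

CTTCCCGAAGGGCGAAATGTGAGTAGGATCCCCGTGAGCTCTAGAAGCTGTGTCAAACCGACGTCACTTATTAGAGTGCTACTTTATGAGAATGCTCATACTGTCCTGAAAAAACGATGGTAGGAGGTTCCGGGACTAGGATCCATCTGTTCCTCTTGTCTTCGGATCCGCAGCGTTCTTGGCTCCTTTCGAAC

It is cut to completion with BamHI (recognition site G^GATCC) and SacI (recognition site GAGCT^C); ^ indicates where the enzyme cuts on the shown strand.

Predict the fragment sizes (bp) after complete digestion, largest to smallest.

BamHI sites (GGATCC) start at positions 26, 139, 164.
BamHI cuts after the first base of each site, so after positions 26, 139, 164.
The SacI site (GAGCTC) starts at position 36.
SacI cuts after base 5 of each site (before the last base), so after position 40.
Combined cut positions: 26, 40, 139, 164.
Linear molecule, 4 cuts → 5 fragments:
  1–26 → 26 bp
  27–40 → 14 bp
  41–139 → 99 bp
  140–164 → 25 bp
  165–194 → 30 bp
Sorted largest to smallest: 99, 30, 26, 25, 14 bp.

99, 30, 26, 25, 14 bp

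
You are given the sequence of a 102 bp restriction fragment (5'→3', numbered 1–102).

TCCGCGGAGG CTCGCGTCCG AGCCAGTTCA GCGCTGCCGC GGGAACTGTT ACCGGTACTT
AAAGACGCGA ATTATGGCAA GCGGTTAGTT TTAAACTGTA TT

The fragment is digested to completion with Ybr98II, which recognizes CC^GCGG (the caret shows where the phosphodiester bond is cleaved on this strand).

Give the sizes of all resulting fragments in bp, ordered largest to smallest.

64, 35, 3 bp

Ybr98II sites (CCGCGG) start at positions 2, 37.
Ybr98II cuts after base 2 of each site, so after positions 3, 38.
Linear molecule, 2 cuts → 3 fragments:
  1–3 → 3 bp
  4–38 → 35 bp
  39–102 → 64 bp
Sorted largest to smallest: 64, 35, 3 bp.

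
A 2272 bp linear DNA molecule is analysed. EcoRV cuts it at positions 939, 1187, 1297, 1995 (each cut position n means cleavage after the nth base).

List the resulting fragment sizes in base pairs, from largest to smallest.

939, 698, 277, 248, 110 bp

Linear molecule, 4 cuts → 5 fragments:
  939 − 0 = 939 bp
  1187 − 939 = 248 bp
  1297 − 1187 = 110 bp
  1995 − 1297 = 698 bp
  2272 − 1995 = 277 bp
Sorted largest to smallest: 939, 698, 277, 248, 110 bp.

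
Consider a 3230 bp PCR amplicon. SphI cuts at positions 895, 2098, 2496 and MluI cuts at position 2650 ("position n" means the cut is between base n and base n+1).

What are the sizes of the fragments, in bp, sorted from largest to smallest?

Combined cut positions (sorted): 895, 2098, 2496, 2650.
Linear molecule, 4 cuts → 5 fragments:
  895 − 0 = 895 bp
  2098 − 895 = 1203 bp
  2496 − 2098 = 398 bp
  2650 − 2496 = 154 bp
  3230 − 2650 = 580 bp
Sorted largest to smallest: 1203, 895, 580, 398, 154 bp.

1203, 895, 580, 398, 154 bp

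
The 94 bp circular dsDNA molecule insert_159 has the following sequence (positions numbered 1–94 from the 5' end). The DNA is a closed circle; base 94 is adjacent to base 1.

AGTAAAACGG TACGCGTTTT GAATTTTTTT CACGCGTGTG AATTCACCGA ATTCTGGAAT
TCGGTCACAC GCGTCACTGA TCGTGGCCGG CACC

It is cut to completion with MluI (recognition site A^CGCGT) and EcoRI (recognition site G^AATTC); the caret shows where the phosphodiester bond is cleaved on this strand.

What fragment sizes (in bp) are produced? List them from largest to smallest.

MluI sites (ACGCGT) start at positions 12, 32, 69.
MluI cuts after the first base of each site, so after positions 12, 32, 69.
EcoRI sites (GAATTC) start at positions 40, 49, 57.
EcoRI cuts after the first base of each site, so after positions 40, 49, 57.
Combined cut positions: 12, 32, 40, 49, 57, 69.
Circular molecule, 6 cuts → 6 fragments:
  13–32 → 20 bp
  33–40 → 8 bp
  41–49 → 9 bp
  50–57 → 8 bp
  58–69 → 12 bp
  70–94 then 1–12 → 25 + 12 = 37 bp
Sorted largest to smallest: 37, 20, 12, 9, 8, 8 bp.

37, 20, 12, 9, 8, 8 bp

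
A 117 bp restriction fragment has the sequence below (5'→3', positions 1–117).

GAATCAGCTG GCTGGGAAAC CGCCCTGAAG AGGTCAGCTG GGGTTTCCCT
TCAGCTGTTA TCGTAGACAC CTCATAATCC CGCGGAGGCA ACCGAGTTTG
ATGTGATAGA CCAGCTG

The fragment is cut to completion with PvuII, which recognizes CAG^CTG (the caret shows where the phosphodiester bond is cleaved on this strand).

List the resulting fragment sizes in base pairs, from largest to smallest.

PvuII sites (CAGCTG) start at positions 5, 35, 52, 112.
PvuII cuts after base 3 of each site, so after positions 7, 37, 54, 114.
Linear molecule, 4 cuts → 5 fragments:
  1–7 → 7 bp
  8–37 → 30 bp
  38–54 → 17 bp
  55–114 → 60 bp
  115–117 → 3 bp
Sorted largest to smallest: 60, 30, 17, 7, 3 bp.

60, 30, 17, 7, 3 bp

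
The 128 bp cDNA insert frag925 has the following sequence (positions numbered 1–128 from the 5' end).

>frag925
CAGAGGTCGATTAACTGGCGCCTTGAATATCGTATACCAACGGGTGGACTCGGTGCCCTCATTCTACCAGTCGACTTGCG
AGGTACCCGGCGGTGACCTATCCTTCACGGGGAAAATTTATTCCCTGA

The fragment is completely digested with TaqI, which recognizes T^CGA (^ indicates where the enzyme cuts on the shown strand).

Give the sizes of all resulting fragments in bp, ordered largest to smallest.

TaqI sites (TCGA) start at positions 7, 71.
TaqI cuts after the first base of each site, so after positions 7, 71.
Linear molecule, 2 cuts → 3 fragments:
  1–7 → 7 bp
  8–71 → 64 bp
  72–128 → 57 bp
Sorted largest to smallest: 64, 57, 7 bp.

64, 57, 7 bp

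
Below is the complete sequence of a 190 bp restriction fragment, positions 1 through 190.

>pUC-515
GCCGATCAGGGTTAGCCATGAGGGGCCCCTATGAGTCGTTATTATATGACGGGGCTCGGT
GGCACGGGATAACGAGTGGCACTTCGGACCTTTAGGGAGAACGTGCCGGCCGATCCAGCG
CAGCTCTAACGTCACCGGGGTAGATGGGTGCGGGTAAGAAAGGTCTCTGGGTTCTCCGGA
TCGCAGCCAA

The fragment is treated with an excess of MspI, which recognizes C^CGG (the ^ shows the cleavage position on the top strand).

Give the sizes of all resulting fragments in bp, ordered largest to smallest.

MspI sites (CCGG) start at positions 106, 135, 176.
MspI cuts after the first base of each site, so after positions 106, 135, 176.
Linear molecule, 3 cuts → 4 fragments:
  1–106 → 106 bp
  107–135 → 29 bp
  136–176 → 41 bp
  177–190 → 14 bp
Sorted largest to smallest: 106, 41, 29, 14 bp.

106, 41, 29, 14 bp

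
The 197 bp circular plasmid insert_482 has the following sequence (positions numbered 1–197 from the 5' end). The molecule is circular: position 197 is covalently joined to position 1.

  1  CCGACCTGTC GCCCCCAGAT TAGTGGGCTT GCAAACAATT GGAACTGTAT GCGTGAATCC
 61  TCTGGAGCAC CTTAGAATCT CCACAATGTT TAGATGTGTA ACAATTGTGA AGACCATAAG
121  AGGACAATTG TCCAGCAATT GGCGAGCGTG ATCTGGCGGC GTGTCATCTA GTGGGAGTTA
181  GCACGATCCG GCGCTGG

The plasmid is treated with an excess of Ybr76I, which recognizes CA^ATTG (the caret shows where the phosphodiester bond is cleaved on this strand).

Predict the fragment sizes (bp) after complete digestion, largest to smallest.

Ybr76I sites (CAATTG) start at positions 36, 102, 125, 136.
Ybr76I cuts after base 2 of each site, so after positions 37, 103, 126, 137.
Circular molecule, 4 cuts → 4 fragments:
  38–103 → 66 bp
  104–126 → 23 bp
  127–137 → 11 bp
  138–197 then 1–37 → 60 + 37 = 97 bp
Sorted largest to smallest: 97, 66, 23, 11 bp.

97, 66, 23, 11 bp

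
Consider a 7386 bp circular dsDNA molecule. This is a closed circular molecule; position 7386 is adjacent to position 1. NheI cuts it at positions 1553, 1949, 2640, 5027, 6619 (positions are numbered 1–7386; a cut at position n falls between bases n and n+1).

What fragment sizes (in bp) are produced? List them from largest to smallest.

Circular molecule, 5 cuts → 5 fragments:
  1949 − 1553 = 396 bp
  2640 − 1949 = 691 bp
  5027 − 2640 = 2387 bp
  6619 − 5027 = 1592 bp
  wrap: 7386 − 6619 + 1553 = 2320 bp
Sorted largest to smallest: 2387, 2320, 1592, 691, 396 bp.

2387, 2320, 1592, 691, 396 bp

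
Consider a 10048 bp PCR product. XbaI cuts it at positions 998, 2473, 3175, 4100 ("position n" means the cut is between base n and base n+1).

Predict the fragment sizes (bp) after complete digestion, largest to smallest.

5948, 1475, 998, 925, 702 bp

Linear molecule, 4 cuts → 5 fragments:
  998 − 0 = 998 bp
  2473 − 998 = 1475 bp
  3175 − 2473 = 702 bp
  4100 − 3175 = 925 bp
  10048 − 4100 = 5948 bp
Sorted largest to smallest: 5948, 1475, 998, 925, 702 bp.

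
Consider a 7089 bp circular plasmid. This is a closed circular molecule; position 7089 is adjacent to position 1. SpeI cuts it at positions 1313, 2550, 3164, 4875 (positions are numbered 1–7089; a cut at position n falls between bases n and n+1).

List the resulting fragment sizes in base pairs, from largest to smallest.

Circular molecule, 4 cuts → 4 fragments:
  2550 − 1313 = 1237 bp
  3164 − 2550 = 614 bp
  4875 − 3164 = 1711 bp
  wrap: 7089 − 4875 + 1313 = 3527 bp
Sorted largest to smallest: 3527, 1711, 1237, 614 bp.

3527, 1711, 1237, 614 bp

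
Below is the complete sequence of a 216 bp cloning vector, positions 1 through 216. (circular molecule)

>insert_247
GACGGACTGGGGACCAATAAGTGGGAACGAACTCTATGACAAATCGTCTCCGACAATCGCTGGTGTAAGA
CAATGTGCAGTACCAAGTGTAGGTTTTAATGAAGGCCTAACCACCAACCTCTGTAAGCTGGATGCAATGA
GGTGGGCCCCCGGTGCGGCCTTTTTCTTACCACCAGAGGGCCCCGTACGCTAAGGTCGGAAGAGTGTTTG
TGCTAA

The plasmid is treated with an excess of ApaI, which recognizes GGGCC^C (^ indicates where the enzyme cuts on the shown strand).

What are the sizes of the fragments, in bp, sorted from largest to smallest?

182, 34 bp

ApaI sites (GGGCCC) start at positions 144, 178.
ApaI cuts after base 5 of each site (before the last base), so after positions 148, 182.
Circular molecule, 2 cuts → 2 fragments:
  149–182 → 34 bp
  183–216 then 1–148 → 34 + 148 = 182 bp
Sorted largest to smallest: 182, 34 bp.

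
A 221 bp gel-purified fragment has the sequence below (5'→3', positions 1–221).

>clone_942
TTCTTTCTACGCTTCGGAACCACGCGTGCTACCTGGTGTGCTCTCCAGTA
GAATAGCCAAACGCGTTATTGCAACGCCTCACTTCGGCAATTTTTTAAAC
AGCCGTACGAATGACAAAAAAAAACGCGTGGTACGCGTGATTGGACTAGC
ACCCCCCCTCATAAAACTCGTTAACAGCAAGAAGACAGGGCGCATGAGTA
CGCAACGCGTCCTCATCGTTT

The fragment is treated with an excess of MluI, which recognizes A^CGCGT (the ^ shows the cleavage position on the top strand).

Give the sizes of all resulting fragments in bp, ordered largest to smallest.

MluI sites (ACGCGT) start at positions 22, 61, 124, 133, 205.
MluI cuts after the first base of each site, so after positions 22, 61, 124, 133, 205.
Linear molecule, 5 cuts → 6 fragments:
  1–22 → 22 bp
  23–61 → 39 bp
  62–124 → 63 bp
  125–133 → 9 bp
  134–205 → 72 bp
  206–221 → 16 bp
Sorted largest to smallest: 72, 63, 39, 22, 16, 9 bp.

72, 63, 39, 22, 16, 9 bp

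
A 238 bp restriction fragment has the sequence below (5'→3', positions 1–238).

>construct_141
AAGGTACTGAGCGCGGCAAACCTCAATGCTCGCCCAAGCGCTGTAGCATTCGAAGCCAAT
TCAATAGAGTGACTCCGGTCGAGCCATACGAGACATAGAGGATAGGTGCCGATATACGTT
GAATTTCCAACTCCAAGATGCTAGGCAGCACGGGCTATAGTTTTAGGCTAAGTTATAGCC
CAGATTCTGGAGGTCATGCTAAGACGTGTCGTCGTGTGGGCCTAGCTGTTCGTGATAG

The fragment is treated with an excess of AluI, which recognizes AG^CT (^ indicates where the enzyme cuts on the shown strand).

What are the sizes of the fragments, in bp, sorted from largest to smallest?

The AluI site (AGCT) starts at position 224.
AluI cuts after base 2 of each site, so after position 225.
Linear molecule, 1 cut → 2 fragments:
  1–225 → 225 bp
  226–238 → 13 bp
Sorted largest to smallest: 225, 13 bp.

225, 13 bp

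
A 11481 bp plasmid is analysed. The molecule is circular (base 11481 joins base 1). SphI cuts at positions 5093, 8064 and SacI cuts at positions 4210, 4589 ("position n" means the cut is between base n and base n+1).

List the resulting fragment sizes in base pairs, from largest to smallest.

7627, 2971, 504, 379 bp

Combined cut positions (sorted): 4210, 4589, 5093, 8064.
Circular molecule, 4 cuts → 4 fragments:
  4589 − 4210 = 379 bp
  5093 − 4589 = 504 bp
  8064 − 5093 = 2971 bp
  wrap: 11481 − 8064 + 4210 = 7627 bp
Sorted largest to smallest: 7627, 2971, 504, 379 bp.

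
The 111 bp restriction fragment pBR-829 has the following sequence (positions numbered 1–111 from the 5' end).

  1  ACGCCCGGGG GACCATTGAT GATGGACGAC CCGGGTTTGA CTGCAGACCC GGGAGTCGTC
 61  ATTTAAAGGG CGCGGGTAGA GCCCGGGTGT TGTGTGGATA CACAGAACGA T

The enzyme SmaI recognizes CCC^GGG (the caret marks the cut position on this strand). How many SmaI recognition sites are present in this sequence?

CCCGGG occurs starting at positions 4, 30, 48, 82.
SmaI cuts at 4 sites.

4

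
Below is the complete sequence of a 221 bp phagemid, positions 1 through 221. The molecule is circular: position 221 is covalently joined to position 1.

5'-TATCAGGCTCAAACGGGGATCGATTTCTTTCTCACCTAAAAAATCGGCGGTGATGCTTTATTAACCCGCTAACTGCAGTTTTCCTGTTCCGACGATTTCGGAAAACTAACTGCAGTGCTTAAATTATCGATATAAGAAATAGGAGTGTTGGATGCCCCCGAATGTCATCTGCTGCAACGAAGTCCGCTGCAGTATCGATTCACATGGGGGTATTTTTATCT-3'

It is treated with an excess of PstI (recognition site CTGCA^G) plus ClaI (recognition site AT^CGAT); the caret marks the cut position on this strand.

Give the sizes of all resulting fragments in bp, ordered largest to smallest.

64, 57, 46, 37, 13, 4 bp

PstI sites (CTGCAG) start at positions 73, 110, 187.
PstI cuts after base 5 of each site (before the last base), so after positions 77, 114, 191.
ClaI sites (ATCGAT) start at positions 19, 126, 194.
ClaI cuts after base 2 of each site, so after positions 20, 127, 195.
Combined cut positions: 20, 77, 114, 127, 191, 195.
Circular molecule, 6 cuts → 6 fragments:
  21–77 → 57 bp
  78–114 → 37 bp
  115–127 → 13 bp
  128–191 → 64 bp
  192–195 → 4 bp
  196–221 then 1–20 → 26 + 20 = 46 bp
Sorted largest to smallest: 64, 57, 46, 37, 13, 4 bp.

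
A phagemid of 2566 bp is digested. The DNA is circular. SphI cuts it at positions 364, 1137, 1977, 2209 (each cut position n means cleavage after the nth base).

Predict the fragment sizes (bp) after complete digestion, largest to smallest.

840, 773, 721, 232 bp

Circular molecule, 4 cuts → 4 fragments:
  1137 − 364 = 773 bp
  1977 − 1137 = 840 bp
  2209 − 1977 = 232 bp
  wrap: 2566 − 2209 + 364 = 721 bp
Sorted largest to smallest: 840, 773, 721, 232 bp.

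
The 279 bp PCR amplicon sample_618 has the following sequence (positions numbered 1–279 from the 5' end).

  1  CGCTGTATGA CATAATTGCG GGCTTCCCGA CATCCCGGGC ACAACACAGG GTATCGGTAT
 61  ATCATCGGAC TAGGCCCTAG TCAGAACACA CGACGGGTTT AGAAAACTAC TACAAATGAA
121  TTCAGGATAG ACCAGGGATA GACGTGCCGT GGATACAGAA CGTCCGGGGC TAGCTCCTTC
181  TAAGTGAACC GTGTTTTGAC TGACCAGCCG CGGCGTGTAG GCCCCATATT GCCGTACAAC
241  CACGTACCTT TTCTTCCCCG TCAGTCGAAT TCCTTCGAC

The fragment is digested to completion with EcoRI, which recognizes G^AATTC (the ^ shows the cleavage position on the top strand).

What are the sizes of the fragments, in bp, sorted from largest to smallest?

149, 118, 12 bp

EcoRI sites (GAATTC) start at positions 118, 267.
EcoRI cuts after the first base of each site, so after positions 118, 267.
Linear molecule, 2 cuts → 3 fragments:
  1–118 → 118 bp
  119–267 → 149 bp
  268–279 → 12 bp
Sorted largest to smallest: 149, 118, 12 bp.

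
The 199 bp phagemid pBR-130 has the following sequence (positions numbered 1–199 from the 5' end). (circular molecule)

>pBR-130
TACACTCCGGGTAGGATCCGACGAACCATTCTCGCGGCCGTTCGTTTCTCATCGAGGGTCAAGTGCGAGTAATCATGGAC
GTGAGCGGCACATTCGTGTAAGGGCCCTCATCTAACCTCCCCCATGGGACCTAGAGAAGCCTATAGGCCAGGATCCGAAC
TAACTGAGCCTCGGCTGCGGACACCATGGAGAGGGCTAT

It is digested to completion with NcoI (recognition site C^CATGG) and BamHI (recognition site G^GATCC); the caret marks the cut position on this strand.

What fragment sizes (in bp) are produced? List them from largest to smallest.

108, 33, 29, 29 bp

NcoI sites (CCATGG) start at positions 122, 184.
NcoI cuts after the first base of each site, so after positions 122, 184.
BamHI sites (GGATCC) start at positions 14, 151.
BamHI cuts after the first base of each site, so after positions 14, 151.
Combined cut positions: 14, 122, 151, 184.
Circular molecule, 4 cuts → 4 fragments:
  15–122 → 108 bp
  123–151 → 29 bp
  152–184 → 33 bp
  185–199 then 1–14 → 15 + 14 = 29 bp
Sorted largest to smallest: 108, 33, 29, 29 bp.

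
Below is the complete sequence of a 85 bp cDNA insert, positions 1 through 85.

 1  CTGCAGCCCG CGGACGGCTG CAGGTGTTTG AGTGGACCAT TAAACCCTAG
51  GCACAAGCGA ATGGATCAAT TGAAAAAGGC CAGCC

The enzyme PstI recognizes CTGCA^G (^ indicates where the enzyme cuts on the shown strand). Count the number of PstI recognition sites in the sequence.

2

CTGCAG occurs starting at positions 1, 18.
PstI cuts at 2 sites.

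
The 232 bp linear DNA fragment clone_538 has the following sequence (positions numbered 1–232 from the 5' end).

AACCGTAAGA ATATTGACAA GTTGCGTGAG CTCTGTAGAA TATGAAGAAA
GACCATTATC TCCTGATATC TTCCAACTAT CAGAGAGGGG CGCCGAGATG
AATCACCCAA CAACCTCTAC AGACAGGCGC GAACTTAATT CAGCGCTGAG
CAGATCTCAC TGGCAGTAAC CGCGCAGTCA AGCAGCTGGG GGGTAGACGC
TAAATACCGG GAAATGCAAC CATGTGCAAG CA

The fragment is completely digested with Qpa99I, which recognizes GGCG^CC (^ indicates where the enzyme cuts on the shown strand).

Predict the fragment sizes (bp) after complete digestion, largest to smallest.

140, 92 bp

The Qpa99I site (GGCGCC) starts at position 89.
Qpa99I cuts after base 4 of each site, so after position 92.
Linear molecule, 1 cut → 2 fragments:
  1–92 → 92 bp
  93–232 → 140 bp
Sorted largest to smallest: 140, 92 bp.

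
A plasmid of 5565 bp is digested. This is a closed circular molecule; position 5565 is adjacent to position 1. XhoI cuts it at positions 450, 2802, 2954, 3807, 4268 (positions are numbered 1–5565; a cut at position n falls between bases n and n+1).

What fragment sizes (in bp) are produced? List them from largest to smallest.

Circular molecule, 5 cuts → 5 fragments:
  2802 − 450 = 2352 bp
  2954 − 2802 = 152 bp
  3807 − 2954 = 853 bp
  4268 − 3807 = 461 bp
  wrap: 5565 − 4268 + 450 = 1747 bp
Sorted largest to smallest: 2352, 1747, 853, 461, 152 bp.

2352, 1747, 853, 461, 152 bp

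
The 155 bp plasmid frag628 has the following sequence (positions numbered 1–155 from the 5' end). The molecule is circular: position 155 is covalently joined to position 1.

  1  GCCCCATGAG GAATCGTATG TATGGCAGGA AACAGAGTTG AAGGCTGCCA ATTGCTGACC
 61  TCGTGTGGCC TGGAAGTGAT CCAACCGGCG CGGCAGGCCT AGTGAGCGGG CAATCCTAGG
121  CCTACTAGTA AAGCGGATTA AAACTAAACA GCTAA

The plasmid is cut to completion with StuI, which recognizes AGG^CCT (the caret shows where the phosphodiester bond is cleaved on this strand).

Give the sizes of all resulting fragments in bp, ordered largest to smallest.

132, 23 bp

StuI sites (AGGCCT) start at positions 95, 118.
StuI cuts after base 3 of each site, so after positions 97, 120.
Circular molecule, 2 cuts → 2 fragments:
  98–120 → 23 bp
  121–155 then 1–97 → 35 + 97 = 132 bp
Sorted largest to smallest: 132, 23 bp.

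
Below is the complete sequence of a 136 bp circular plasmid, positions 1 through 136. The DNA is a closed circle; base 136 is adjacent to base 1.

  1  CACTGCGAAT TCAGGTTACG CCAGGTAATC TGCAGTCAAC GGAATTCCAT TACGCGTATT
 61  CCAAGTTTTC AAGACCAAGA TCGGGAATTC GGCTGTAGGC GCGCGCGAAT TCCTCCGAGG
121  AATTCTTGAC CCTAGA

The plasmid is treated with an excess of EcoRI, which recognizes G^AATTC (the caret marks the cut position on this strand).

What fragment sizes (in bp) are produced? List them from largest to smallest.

EcoRI sites (GAATTC) start at positions 7, 42, 85, 107, 120.
EcoRI cuts after the first base of each site, so after positions 7, 42, 85, 107, 120.
Circular molecule, 5 cuts → 5 fragments:
  8–42 → 35 bp
  43–85 → 43 bp
  86–107 → 22 bp
  108–120 → 13 bp
  121–136 then 1–7 → 16 + 7 = 23 bp
Sorted largest to smallest: 43, 35, 23, 22, 13 bp.

43, 35, 23, 22, 13 bp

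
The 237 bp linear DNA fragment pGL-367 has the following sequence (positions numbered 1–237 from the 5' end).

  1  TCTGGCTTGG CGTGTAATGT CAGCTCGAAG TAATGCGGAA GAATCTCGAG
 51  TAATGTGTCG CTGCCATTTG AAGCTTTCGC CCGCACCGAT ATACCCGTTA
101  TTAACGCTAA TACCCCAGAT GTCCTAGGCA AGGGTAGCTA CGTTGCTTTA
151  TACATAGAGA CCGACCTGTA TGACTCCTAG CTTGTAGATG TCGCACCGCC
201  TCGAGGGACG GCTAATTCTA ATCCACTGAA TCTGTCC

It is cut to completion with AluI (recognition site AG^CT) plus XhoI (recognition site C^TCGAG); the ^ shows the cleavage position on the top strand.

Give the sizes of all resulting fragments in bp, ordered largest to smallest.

AluI sites (AGCT) start at positions 22, 72, 136, 179.
AluI cuts after base 2 of each site, so after positions 23, 73, 137, 180.
XhoI sites (CTCGAG) start at positions 45, 200.
XhoI cuts after the first base of each site, so after positions 45, 200.
Combined cut positions: 23, 45, 73, 137, 180, 200.
Linear molecule, 6 cuts → 7 fragments:
  1–23 → 23 bp
  24–45 → 22 bp
  46–73 → 28 bp
  74–137 → 64 bp
  138–180 → 43 bp
  181–200 → 20 bp
  201–237 → 37 bp
Sorted largest to smallest: 64, 43, 37, 28, 23, 22, 20 bp.

64, 43, 37, 28, 23, 22, 20 bp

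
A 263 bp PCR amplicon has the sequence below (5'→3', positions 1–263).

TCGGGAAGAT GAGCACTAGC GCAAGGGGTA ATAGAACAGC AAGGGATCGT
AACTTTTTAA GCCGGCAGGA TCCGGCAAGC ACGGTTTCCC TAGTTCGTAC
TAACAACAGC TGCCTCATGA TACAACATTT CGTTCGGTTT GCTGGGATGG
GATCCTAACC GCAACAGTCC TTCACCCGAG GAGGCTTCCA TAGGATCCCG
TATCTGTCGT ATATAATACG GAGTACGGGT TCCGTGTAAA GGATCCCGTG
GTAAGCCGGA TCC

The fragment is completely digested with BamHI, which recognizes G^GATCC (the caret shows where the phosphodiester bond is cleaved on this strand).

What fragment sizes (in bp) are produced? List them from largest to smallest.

82, 68, 48, 43, 17, 5 bp

BamHI sites (GGATCC) start at positions 68, 150, 193, 241, 258.
BamHI cuts after the first base of each site, so after positions 68, 150, 193, 241, 258.
Linear molecule, 5 cuts → 6 fragments:
  1–68 → 68 bp
  69–150 → 82 bp
  151–193 → 43 bp
  194–241 → 48 bp
  242–258 → 17 bp
  259–263 → 5 bp
Sorted largest to smallest: 82, 68, 48, 43, 17, 5 bp.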